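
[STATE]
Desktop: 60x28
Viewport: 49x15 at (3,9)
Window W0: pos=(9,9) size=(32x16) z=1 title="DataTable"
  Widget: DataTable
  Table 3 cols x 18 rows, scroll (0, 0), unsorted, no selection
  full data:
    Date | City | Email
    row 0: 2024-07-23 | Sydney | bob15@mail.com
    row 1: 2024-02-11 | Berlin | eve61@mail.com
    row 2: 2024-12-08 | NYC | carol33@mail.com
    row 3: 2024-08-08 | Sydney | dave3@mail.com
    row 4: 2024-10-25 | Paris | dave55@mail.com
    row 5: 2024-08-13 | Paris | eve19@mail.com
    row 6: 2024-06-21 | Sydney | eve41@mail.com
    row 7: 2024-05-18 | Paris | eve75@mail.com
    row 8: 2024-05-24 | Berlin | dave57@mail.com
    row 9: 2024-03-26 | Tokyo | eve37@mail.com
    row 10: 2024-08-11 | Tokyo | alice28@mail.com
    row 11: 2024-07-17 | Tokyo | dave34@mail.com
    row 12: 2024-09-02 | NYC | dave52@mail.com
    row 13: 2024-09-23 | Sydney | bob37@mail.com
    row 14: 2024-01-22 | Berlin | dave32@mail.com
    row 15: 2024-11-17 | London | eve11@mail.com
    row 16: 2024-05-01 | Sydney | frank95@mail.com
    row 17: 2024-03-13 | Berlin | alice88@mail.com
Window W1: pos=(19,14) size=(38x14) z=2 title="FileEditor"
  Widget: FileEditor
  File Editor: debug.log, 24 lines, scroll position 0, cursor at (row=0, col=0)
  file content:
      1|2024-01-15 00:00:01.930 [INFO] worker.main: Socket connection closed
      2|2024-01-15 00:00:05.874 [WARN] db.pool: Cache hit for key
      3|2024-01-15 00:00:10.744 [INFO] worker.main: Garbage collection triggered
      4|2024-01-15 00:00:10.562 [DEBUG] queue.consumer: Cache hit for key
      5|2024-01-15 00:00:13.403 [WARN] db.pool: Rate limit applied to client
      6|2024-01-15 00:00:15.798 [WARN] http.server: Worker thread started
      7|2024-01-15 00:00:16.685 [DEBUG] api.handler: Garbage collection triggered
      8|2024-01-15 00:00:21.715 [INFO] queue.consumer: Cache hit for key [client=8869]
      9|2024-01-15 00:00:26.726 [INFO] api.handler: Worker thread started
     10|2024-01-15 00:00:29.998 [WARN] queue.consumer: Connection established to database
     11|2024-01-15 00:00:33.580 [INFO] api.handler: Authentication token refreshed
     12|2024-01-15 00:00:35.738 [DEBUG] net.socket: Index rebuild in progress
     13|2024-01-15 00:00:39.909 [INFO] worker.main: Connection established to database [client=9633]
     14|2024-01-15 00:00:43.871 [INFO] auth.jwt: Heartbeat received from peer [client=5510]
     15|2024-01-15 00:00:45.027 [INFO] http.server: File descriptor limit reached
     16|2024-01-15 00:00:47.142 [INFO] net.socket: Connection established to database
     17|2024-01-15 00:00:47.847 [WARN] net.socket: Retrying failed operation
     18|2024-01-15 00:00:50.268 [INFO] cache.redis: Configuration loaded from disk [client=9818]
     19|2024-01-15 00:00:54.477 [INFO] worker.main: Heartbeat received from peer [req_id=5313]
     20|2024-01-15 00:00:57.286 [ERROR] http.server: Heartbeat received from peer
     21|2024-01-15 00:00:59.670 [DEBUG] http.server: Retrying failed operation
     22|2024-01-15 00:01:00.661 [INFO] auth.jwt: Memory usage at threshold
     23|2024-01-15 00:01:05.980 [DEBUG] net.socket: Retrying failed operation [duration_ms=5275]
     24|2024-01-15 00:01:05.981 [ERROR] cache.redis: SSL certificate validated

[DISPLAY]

      ┏━━━━━━━━━━━━━━━━━━━━━━━━━━━━━━┓           
      ┃ DataTable                    ┃           
      ┠──────────────────────────────┨           
      ┃Date      │City  │Email       ┃           
      ┃──────────┼──────┼────────────┃           
      ┃2024-07-2┏━━━━━━━━━━━━━━━━━━━━━━━━━━━━━━━━
      ┃2024-02-1┃ FileEditor                     
      ┃2024-12-0┠────────────────────────────────
      ┃2024-08-0┃█024-01-15 00:00:01.930 [INFO] w
      ┃2024-10-2┃2024-01-15 00:00:05.874 [WARN] d
      ┃2024-08-1┃2024-01-15 00:00:10.744 [INFO] w
      ┃2024-06-2┃2024-01-15 00:00:10.562 [DEBUG] 
      ┃2024-05-1┃2024-01-15 00:00:13.403 [WARN] d
      ┃2024-05-2┃2024-01-15 00:00:15.798 [WARN] h
      ┃2024-03-2┃2024-01-15 00:00:16.685 [DEBUG] 


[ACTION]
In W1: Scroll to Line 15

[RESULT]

      ┏━━━━━━━━━━━━━━━━━━━━━━━━━━━━━━┓           
      ┃ DataTable                    ┃           
      ┠──────────────────────────────┨           
      ┃Date      │City  │Email       ┃           
      ┃──────────┼──────┼────────────┃           
      ┃2024-07-2┏━━━━━━━━━━━━━━━━━━━━━━━━━━━━━━━━
      ┃2024-02-1┃ FileEditor                     
      ┃2024-12-0┠────────────────────────────────
      ┃2024-08-0┃2024-01-15 00:00:45.027 [INFO] h
      ┃2024-10-2┃2024-01-15 00:00:47.142 [INFO] n
      ┃2024-08-1┃2024-01-15 00:00:47.847 [WARN] n
      ┃2024-06-2┃2024-01-15 00:00:50.268 [INFO] c
      ┃2024-05-1┃2024-01-15 00:00:54.477 [INFO] w
      ┃2024-05-2┃2024-01-15 00:00:57.286 [ERROR] 
      ┃2024-03-2┃2024-01-15 00:00:59.670 [DEBUG] 


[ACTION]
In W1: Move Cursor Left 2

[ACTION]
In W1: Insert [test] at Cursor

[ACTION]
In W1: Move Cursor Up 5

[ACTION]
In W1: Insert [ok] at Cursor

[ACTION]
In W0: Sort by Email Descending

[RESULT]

      ┏━━━━━━━━━━━━━━━━━━━━━━━━━━━━━━┓           
      ┃ DataTable                    ┃           
      ┠──────────────────────────────┨           
      ┃Date      │City  │Email       ┃           
      ┃──────────┼──────┼────────────┃           
      ┃2024-05-0┏━━━━━━━━━━━━━━━━━━━━━━━━━━━━━━━━
      ┃2024-05-1┃ FileEditor                     
      ┃2024-02-1┠────────────────────────────────
      ┃2024-06-2┃2024-01-15 00:00:45.027 [INFO] h
      ┃2024-03-2┃2024-01-15 00:00:47.142 [INFO] n
      ┃2024-08-1┃2024-01-15 00:00:47.847 [WARN] n
      ┃2024-11-1┃2024-01-15 00:00:50.268 [INFO] c
      ┃2024-05-2┃2024-01-15 00:00:54.477 [INFO] w
      ┃2024-10-2┃2024-01-15 00:00:57.286 [ERROR] 
      ┃2024-09-0┃2024-01-15 00:00:59.670 [DEBUG] 


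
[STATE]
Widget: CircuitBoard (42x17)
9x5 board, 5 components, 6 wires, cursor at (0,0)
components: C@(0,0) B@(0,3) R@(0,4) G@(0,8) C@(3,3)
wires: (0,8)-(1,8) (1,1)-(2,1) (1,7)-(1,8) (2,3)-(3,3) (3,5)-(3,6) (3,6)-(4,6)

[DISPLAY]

   0 1 2 3 4 5 6 7 8                      
0  [C]          B   R               G     
                                    │     
1       ·                       · ─ ·     
        │                                 
2       ·       ·                         
                │                         
3               C       · ─ ·             
                            │             
4                           ·             
Cursor: (0,0)                             
                                          
                                          
                                          
                                          
                                          
                                          


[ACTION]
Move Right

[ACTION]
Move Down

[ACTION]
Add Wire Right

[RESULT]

   0 1 2 3 4 5 6 7 8                      
0   C           B   R               G     
                                    │     
1      [.]─ ·                   · ─ ·     
        │                                 
2       ·       ·                         
                │                         
3               C       · ─ ·             
                            │             
4                           ·             
Cursor: (1,1)                             
                                          
                                          
                                          
                                          
                                          
                                          


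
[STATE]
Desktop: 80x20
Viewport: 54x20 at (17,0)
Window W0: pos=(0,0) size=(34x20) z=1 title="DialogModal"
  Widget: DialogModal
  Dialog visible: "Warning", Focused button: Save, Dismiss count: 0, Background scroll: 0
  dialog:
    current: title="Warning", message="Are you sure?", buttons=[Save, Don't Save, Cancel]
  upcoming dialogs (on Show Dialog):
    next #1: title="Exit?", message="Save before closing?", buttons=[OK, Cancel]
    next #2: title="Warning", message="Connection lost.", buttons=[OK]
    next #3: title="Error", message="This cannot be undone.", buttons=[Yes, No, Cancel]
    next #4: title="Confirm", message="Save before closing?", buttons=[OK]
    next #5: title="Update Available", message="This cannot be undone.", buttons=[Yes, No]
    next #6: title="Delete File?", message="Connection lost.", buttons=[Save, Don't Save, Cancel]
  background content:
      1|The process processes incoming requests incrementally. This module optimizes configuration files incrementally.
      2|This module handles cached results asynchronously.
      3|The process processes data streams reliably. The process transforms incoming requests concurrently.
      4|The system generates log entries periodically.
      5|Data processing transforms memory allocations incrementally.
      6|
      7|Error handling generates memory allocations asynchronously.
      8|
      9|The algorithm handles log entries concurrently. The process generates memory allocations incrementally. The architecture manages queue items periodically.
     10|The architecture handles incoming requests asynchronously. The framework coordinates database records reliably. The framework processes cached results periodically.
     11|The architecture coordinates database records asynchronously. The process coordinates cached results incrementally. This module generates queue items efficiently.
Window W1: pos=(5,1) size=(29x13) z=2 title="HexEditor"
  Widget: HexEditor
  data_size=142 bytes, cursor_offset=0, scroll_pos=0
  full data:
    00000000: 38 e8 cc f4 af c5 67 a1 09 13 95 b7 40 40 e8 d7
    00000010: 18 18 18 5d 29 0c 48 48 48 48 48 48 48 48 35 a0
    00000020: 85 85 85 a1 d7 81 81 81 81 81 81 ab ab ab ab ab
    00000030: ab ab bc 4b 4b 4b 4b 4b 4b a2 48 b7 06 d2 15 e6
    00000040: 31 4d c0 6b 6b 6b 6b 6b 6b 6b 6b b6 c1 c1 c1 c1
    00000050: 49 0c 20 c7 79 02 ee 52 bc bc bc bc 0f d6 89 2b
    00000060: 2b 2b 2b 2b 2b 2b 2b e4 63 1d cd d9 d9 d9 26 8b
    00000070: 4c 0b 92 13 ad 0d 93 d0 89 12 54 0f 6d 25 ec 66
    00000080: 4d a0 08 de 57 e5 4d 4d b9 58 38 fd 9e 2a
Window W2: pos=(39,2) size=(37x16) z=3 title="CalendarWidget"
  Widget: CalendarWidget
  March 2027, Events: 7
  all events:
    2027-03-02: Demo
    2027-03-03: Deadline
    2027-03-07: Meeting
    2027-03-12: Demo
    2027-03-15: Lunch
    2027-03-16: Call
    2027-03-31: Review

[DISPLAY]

━━━━━━━━━━━━━━━━┓                                     
━━━━━━━━━━━━━━━━┓                                     
                ┃     ┏━━━━━━━━━━━━━━━━━━━━━━━━━━━━━━━
────────────────┨     ┃ CalendarWidget                
8 e8 cc f4 af c5┃     ┠───────────────────────────────
8 18 18 5d 29 0c┃     ┃             March 2027        
5 85 85 a1 d7 81┃     ┃Mo Tu We Th Fr Sa Su           
b ab bc 4b 4b 4b┃     ┃ 1  2*  3*  4  5  6  7*        
1 4d c0 6b 6b 6b┃     ┃ 8  9 10 11 12* 13 14          
9 0c 20 c7 79 02┃     ┃15* 16* 17 18 19 20 21         
b 2b 2b 2b 2b 2b┃     ┃22 23 24 25 26 27 28           
c 0b 92 13 ad 0d┃     ┃29 30 31*                      
d a0 08 de 57 e5┃     ┃                               
━━━━━━━━━━━━━━━━┛     ┃                               
                ┃     ┃                               
                ┃     ┃                               
                ┃     ┃                               
                ┃     ┗━━━━━━━━━━━━━━━━━━━━━━━━━━━━━━━
                ┃                                     
━━━━━━━━━━━━━━━━┛                                     


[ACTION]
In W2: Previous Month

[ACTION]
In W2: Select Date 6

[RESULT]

━━━━━━━━━━━━━━━━┓                                     
━━━━━━━━━━━━━━━━┓                                     
                ┃     ┏━━━━━━━━━━━━━━━━━━━━━━━━━━━━━━━
────────────────┨     ┃ CalendarWidget                
8 e8 cc f4 af c5┃     ┠───────────────────────────────
8 18 18 5d 29 0c┃     ┃           February 2027       
5 85 85 a1 d7 81┃     ┃Mo Tu We Th Fr Sa Su           
b ab bc 4b 4b 4b┃     ┃ 1  2  3  4  5 [ 6]  7         
1 4d c0 6b 6b 6b┃     ┃ 8  9 10 11 12 13 14           
9 0c 20 c7 79 02┃     ┃15 16 17 18 19 20 21           
b 2b 2b 2b 2b 2b┃     ┃22 23 24 25 26 27 28           
c 0b 92 13 ad 0d┃     ┃                               
d a0 08 de 57 e5┃     ┃                               
━━━━━━━━━━━━━━━━┛     ┃                               
                ┃     ┃                               
                ┃     ┃                               
                ┃     ┃                               
                ┃     ┗━━━━━━━━━━━━━━━━━━━━━━━━━━━━━━━
                ┃                                     
━━━━━━━━━━━━━━━━┛                                     


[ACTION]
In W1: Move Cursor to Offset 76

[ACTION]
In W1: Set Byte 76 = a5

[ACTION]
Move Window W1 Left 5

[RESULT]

━━━━━━━━━━━━━━━━┓                                     
━━━━━━━━━━━┓    ┃                                     
           ┃────┨     ┏━━━━━━━━━━━━━━━━━━━━━━━━━━━━━━━
───────────┨ng r┃     ┃ CalendarWidget                
cc f4 af c5┃esul┃     ┠───────────────────────────────
18 5d 29 0c┃trea┃     ┃           February 2027       
85 a1 d7 81┃ries┃     ┃Mo Tu We Th Fr Sa Su           
bc 4b 4b 4b┃emor┃     ┃ 1  2  3  4  5 [ 6]  7         
c0 6b 6b 6b┃─┐  ┃     ┃ 8  9 10 11 12 13 14           
20 c7 79 02┃ │y ┃     ┃15 16 17 18 19 20 21           
2b 2b 2b 2b┃ │  ┃     ┃22 23 24 25 26 27 28           
92 13 ad 0d┃e│ie┃     ┃                               
08 de 57 e5┃─┘in┃     ┃                               
━━━━━━━━━━━┛ dat┃     ┃                               
                ┃     ┃                               
                ┃     ┃                               
                ┃     ┃                               
                ┃     ┗━━━━━━━━━━━━━━━━━━━━━━━━━━━━━━━
                ┃                                     
━━━━━━━━━━━━━━━━┛                                     


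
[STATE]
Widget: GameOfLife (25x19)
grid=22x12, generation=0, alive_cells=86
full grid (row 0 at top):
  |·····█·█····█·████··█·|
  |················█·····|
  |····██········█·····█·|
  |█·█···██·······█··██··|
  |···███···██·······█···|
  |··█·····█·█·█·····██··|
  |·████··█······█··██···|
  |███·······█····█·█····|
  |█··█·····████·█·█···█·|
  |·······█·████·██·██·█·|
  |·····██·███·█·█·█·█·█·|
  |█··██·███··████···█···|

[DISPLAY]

Gen: 0                   
·····█·█····█·████··█·   
················█·····   
····██········█·····█·   
█·█···██·······█··██··   
···███···██·······█···   
··█·····█·█·█·····██··   
·████··█······█··██···   
███·······█····█·█····   
█··█·····████·█·█···█·   
·······█·████·██·██·█·   
·····██·███·█·█·█·█·█·   
█··██·███··████···█···   
                         
                         
                         
                         
                         
                         


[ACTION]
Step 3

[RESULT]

Gen: 3                   
·····█········█████···   
····█·█······█········   
····██·███····███··█··   
·█·····████····███·██·   
█·······█·██·····█·█··   
···█········██···█····   
··█·····█········██···   
█·····················   
···········█···█···█··   
·····███····██·█·█··██   
····█·█······█····█···   
············█·███·██··   
                         
                         
                         
                         
                         
                         


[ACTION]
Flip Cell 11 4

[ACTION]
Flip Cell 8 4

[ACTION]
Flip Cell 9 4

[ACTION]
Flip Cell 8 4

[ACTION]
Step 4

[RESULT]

Gen: 7                   
······█·······███·····   
····█████····█···█····   
····█···█····█·█······   
·····█████···█·█···█··   
·······█·██······█···█   
·················█··█·   
·················██···   
······█······█····█···   
····████···█··█·███·██   
····█··█···█···█·██···   
···█··██···███·······█   
····███········█·████·   
                         
                         
                         
                         
                         
                         


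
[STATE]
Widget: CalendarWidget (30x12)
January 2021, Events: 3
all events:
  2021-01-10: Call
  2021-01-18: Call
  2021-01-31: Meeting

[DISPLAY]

         January 2021         
Mo Tu We Th Fr Sa Su          
             1  2  3          
 4  5  6  7  8  9 10*         
11 12 13 14 15 16 17          
18* 19 20 21 22 23 24         
25 26 27 28 29 30 31*         
                              
                              
                              
                              
                              


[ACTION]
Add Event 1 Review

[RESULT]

         January 2021         
Mo Tu We Th Fr Sa Su          
             1*  2  3         
 4  5  6  7  8  9 10*         
11 12 13 14 15 16 17          
18* 19 20 21 22 23 24         
25 26 27 28 29 30 31*         
                              
                              
                              
                              
                              


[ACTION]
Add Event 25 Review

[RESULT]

         January 2021         
Mo Tu We Th Fr Sa Su          
             1*  2  3         
 4  5  6  7  8  9 10*         
11 12 13 14 15 16 17          
18* 19 20 21 22 23 24         
25* 26 27 28 29 30 31*        
                              
                              
                              
                              
                              


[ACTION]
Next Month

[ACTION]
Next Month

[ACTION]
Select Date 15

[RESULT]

          March 2021          
Mo Tu We Th Fr Sa Su          
 1  2  3  4  5  6  7          
 8  9 10 11 12 13 14          
[15] 16 17 18 19 20 21        
22 23 24 25 26 27 28          
29 30 31                      
                              
                              
                              
                              
                              


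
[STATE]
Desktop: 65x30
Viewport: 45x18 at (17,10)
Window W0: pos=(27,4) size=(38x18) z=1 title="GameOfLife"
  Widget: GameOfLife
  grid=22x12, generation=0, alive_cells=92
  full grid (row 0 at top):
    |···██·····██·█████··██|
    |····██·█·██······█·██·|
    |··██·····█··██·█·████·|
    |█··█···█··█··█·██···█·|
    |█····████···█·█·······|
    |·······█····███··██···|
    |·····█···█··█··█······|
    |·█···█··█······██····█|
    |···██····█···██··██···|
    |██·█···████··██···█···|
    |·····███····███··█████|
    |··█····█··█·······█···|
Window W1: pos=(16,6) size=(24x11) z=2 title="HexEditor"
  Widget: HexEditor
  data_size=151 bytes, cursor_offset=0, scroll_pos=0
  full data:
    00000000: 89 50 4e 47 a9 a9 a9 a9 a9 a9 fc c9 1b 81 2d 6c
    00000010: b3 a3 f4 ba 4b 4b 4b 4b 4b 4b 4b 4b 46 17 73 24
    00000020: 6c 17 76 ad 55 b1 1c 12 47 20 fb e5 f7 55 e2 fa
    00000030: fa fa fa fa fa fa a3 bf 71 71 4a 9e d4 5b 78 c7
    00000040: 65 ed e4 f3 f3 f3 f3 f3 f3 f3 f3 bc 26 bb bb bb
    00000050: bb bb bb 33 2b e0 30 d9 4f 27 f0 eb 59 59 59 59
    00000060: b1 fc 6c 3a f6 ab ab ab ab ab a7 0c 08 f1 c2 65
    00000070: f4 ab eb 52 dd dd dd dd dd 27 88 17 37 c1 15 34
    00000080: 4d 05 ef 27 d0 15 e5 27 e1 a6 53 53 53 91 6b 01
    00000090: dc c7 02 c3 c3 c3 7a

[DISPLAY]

00000010  b3 a3 f4 ba ┃██·█·████·            
00000020  6c 17 76 ad ┃·█·██···█·            
00000030  fa fa fa fa ┃█·█·······            
00000040  65 ed e4 f3 ┃███··██···            
00000050  bb bb bb 33 ┃█··█······            
00000060  b1 fc 6c 3a ┃···██····█            
━━━━━━━━━━━━━━━━━━━━━━┛·██··██···            
          ┃██·█···████··██···█···            
          ┃·····███····███··█████            
          ┃··█····█··█·······█···            
          ┃                                  
          ┗━━━━━━━━━━━━━━━━━━━━━━━━━━━━━━━━━━
                                             
                                             
                                             
                                             
                                             
                                             


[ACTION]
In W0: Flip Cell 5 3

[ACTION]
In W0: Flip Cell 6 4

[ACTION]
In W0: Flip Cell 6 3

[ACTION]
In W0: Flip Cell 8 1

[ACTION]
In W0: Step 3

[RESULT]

00000010  b3 a3 f4 ba ┃█··█████··            
00000020  6c 17 76 ad ┃····█·██··            
00000030  fa fa fa fa ┃····███···            
00000040  65 ed e4 f3 ┃█·█████···            
00000050  bb bb bb 33 ┃█··█······            
00000060  b1 fc 6c 3a ┃██········            
━━━━━━━━━━━━━━━━━━━━━━┛···█··██··            
          ┃···████········██···█·            
          ┃███·····█·······█···█·            
          ┃·█·······█····█·█··██·            
          ┃                                  
          ┗━━━━━━━━━━━━━━━━━━━━━━━━━━━━━━━━━━
                                             
                                             
                                             
                                             
                                             
                                             


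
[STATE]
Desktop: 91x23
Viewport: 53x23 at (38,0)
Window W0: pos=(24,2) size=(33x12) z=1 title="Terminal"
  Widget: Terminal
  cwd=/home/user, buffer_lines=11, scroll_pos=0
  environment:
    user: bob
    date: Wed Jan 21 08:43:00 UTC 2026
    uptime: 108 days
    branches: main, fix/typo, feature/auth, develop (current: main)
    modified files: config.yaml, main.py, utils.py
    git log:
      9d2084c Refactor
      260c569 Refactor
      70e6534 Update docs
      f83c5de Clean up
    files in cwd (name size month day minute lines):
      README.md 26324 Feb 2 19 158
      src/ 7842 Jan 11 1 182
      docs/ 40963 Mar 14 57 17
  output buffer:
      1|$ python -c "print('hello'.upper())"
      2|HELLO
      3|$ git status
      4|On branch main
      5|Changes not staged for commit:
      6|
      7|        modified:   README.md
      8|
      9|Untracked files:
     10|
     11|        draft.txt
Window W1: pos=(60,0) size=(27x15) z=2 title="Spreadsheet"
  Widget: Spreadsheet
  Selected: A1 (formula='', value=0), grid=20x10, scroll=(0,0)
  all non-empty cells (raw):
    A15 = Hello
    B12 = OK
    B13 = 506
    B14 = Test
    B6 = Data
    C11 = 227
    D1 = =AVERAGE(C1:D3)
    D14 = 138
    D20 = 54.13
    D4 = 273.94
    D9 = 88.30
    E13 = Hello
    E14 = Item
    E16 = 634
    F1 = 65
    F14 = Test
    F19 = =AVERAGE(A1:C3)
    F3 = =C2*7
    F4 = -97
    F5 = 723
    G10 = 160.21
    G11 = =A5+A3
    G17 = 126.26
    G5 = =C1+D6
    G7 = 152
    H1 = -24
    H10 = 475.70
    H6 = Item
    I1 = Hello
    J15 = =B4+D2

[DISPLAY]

                      ┏━━━━━━━━━━━━━━━━━━━━━━━━━┓    
                      ┃ Spreadsheet             ┃    
━━━━━━━━━━━━━━━━━━┓   ┠─────────────────────────┨    
                  ┃   ┃A1:                      ┃    
──────────────────┨   ┃       A       B       C ┃    
print('hello'.uppe┃   ┃-------------------------┃    
                  ┃   ┃  1      [0]       0     ┃    
                  ┃   ┃  2        0       0     ┃    
n                 ┃   ┃  3        0       0     ┃    
taged for commit: ┃   ┃  4        0       0     ┃    
                  ┃   ┃  5        0       0     ┃    
ied:   README.md  ┃   ┃  6        0Data         ┃    
                  ┃   ┃  7        0       0     ┃    
━━━━━━━━━━━━━━━━━━┛   ┃  8        0       0     ┃    
                      ┗━━━━━━━━━━━━━━━━━━━━━━━━━┛    
                                                     
                                                     
                                                     
                                                     
                                                     
                                                     
                                                     
                                                     


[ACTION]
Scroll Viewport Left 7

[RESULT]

                             ┏━━━━━━━━━━━━━━━━━━━━━━━
                             ┃ Spreadsheet           
━━━━━━━━━━━━━━━━━━━━━━━━━┓   ┠───────────────────────
nal                      ┃   ┃A1:                    
─────────────────────────┨   ┃       A       B       
on -c "print('hello'.uppe┃   ┃-----------------------
                         ┃   ┃  1      [0]       0   
status                   ┃   ┃  2        0       0   
nch main                 ┃   ┃  3        0       0   
s not staged for commit: ┃   ┃  4        0       0   
                         ┃   ┃  5        0       0   
  modified:   README.md  ┃   ┃  6        0Data       
                         ┃   ┃  7        0       0   
━━━━━━━━━━━━━━━━━━━━━━━━━┛   ┃  8        0       0   
                             ┗━━━━━━━━━━━━━━━━━━━━━━━
                                                     
                                                     
                                                     
                                                     
                                                     
                                                     
                                                     
                                                     


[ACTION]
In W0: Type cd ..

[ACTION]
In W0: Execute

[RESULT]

                             ┏━━━━━━━━━━━━━━━━━━━━━━━
                             ┃ Spreadsheet           
━━━━━━━━━━━━━━━━━━━━━━━━━┓   ┠───────────────────────
nal                      ┃   ┃A1:                    
─────────────────────────┨   ┃       A       B       
  modified:   README.md  ┃   ┃-----------------------
                         ┃   ┃  1      [0]       0   
ked files:               ┃   ┃  2        0       0   
                         ┃   ┃  3        0       0   
  draft.txt              ┃   ┃  4        0       0   
.                        ┃   ┃  5        0       0   
                         ┃   ┃  6        0Data       
                         ┃   ┃  7        0       0   
━━━━━━━━━━━━━━━━━━━━━━━━━┛   ┃  8        0       0   
                             ┗━━━━━━━━━━━━━━━━━━━━━━━
                                                     
                                                     
                                                     
                                                     
                                                     
                                                     
                                                     
                                                     


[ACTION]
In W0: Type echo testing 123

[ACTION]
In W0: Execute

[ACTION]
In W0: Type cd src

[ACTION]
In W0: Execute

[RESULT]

                             ┏━━━━━━━━━━━━━━━━━━━━━━━
                             ┃ Spreadsheet           
━━━━━━━━━━━━━━━━━━━━━━━━━┓   ┠───────────────────────
nal                      ┃   ┃A1:                    
─────────────────────────┨   ┃       A       B       
  draft.txt              ┃   ┃-----------------------
.                        ┃   ┃  1      [0]       0   
                         ┃   ┃  2        0       0   
 testing 123             ┃   ┃  3        0       0   
g 123                    ┃   ┃  4        0       0   
rc                       ┃   ┃  5        0       0   
                         ┃   ┃  6        0Data       
                         ┃   ┃  7        0       0   
━━━━━━━━━━━━━━━━━━━━━━━━━┛   ┃  8        0       0   
                             ┗━━━━━━━━━━━━━━━━━━━━━━━
                                                     
                                                     
                                                     
                                                     
                                                     
                                                     
                                                     
                                                     


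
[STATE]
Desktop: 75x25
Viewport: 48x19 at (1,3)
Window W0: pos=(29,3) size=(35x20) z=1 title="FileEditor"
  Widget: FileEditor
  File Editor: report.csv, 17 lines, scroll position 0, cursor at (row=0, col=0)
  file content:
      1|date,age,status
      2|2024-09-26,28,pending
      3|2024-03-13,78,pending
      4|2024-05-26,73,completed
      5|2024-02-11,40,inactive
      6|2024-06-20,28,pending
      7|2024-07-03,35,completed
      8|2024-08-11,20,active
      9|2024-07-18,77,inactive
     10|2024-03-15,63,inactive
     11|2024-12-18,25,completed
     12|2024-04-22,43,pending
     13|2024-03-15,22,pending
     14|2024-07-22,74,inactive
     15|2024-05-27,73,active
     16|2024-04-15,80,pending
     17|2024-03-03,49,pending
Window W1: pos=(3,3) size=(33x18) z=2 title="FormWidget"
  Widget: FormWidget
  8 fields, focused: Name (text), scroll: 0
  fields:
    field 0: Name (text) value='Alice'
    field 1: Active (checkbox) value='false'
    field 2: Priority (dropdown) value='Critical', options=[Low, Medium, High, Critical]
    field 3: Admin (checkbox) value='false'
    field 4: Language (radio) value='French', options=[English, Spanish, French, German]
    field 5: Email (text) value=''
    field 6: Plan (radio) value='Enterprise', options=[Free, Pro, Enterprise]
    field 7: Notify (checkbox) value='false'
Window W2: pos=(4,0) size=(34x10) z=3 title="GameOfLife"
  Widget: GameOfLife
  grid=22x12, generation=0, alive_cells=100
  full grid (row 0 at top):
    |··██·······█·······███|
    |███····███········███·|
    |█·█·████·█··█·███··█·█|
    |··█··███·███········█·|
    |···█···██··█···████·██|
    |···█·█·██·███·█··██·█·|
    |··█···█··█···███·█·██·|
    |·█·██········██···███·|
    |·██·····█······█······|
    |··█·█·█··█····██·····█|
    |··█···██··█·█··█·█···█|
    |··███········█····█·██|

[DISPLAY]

  ┏┃Gen: 0                          ┃━━━━━━━━━━━
  ┃┃··█··███·███········█·          ┃tor        
  ┠┃···█···██··█···████·██          ┃───────────
  ┃┃···█·█·██·███·█··██·█·          ┃,status    
  ┃┃··█···█··█···███·█·██·          ┃26,28,pendi
  ┃┃·█·██········██···███·          ┃13,78,pendi
  ┃┗━━━━━━━━━━━━━━━━━━━━━━━━━━━━━━━━┛26,73,compl
  ┃  Language:   ( ) English  ( ) ┃2-11,40,inact
  ┃  Email:      [               ]┃6-20,28,pendi
  ┃  Plan:       ( ) Free  ( ) Pro┃7-03,35,compl
  ┃  Notify:     [ ]              ┃8-11,20,activ
  ┃                               ┃7-18,77,inact
  ┃                               ┃3-15,63,inact
  ┃                               ┃2-18,25,compl
  ┃                               ┃4-22,43,pendi
  ┃                               ┃3-15,22,pendi
  ┃                               ┃7-22,74,inact
  ┗━━━━━━━━━━━━━━━━━━━━━━━━━━━━━━━┛5-27,73,activ
                            ┃2024-04-15,80,pendi


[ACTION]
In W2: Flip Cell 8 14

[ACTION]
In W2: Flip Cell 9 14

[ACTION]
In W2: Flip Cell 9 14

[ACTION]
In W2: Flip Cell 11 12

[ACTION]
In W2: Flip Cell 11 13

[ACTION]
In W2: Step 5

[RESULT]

  ┏┃Gen: 5                          ┃━━━━━━━━━━━
  ┃┃····██··········████··          ┃tor        
  ┠┃·········█··█·····█·█·          ┃───────────
  ┃┃·█··················██          ┃,status    
  ┃┃·██······█···█··██···█          ┃26,28,pendi
  ┃┃·█·█·█·······██··████·          ┃13,78,pendi
  ┃┗━━━━━━━━━━━━━━━━━━━━━━━━━━━━━━━━┛26,73,compl
  ┃  Language:   ( ) English  ( ) ┃2-11,40,inact
  ┃  Email:      [               ]┃6-20,28,pendi
  ┃  Plan:       ( ) Free  ( ) Pro┃7-03,35,compl
  ┃  Notify:     [ ]              ┃8-11,20,activ
  ┃                               ┃7-18,77,inact
  ┃                               ┃3-15,63,inact
  ┃                               ┃2-18,25,compl
  ┃                               ┃4-22,43,pendi
  ┃                               ┃3-15,22,pendi
  ┃                               ┃7-22,74,inact
  ┗━━━━━━━━━━━━━━━━━━━━━━━━━━━━━━━┛5-27,73,activ
                            ┃2024-04-15,80,pendi


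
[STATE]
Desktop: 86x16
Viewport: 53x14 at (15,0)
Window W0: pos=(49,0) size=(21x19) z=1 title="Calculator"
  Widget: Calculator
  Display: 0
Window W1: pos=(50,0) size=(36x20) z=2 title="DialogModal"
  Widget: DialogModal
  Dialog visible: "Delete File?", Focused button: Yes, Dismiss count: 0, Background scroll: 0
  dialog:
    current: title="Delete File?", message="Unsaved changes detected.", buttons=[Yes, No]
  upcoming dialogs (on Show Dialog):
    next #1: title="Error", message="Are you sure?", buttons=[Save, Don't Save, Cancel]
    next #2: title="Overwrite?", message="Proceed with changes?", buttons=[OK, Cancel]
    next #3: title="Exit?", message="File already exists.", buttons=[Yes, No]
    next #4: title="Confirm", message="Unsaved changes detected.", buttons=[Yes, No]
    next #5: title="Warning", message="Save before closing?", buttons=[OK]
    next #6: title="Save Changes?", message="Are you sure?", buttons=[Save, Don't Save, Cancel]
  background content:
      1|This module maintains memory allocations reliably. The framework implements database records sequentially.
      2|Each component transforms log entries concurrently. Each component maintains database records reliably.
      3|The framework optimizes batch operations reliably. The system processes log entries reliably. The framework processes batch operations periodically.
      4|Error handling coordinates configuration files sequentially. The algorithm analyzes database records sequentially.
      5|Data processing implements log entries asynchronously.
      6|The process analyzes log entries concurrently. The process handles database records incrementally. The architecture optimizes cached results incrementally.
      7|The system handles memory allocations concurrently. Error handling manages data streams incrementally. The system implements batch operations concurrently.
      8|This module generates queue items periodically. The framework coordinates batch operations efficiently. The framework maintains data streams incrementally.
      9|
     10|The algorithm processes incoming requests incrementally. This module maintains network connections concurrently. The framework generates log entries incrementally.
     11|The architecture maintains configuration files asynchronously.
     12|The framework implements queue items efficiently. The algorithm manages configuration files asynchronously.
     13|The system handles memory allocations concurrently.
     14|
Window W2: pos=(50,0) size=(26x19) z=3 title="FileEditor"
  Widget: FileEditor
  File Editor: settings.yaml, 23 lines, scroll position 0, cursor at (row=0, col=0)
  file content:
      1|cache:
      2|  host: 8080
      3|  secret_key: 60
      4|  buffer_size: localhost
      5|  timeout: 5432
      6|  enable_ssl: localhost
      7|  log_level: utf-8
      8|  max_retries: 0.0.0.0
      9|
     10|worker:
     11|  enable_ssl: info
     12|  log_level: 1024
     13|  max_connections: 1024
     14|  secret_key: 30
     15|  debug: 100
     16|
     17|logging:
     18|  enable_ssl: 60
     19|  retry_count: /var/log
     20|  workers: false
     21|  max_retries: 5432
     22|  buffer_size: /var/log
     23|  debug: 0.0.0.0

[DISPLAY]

                                  ┏┏━━━━━━━━━━━━━━━━━
                                  ┃┃ FileEditor      
                                  ┠┠─────────────────
                                  ┃┃█ache:           
                                  ┃┃  host: 8080     
                                  ┃┃  secret_key: 60 
                                  ┃┃  buffer_size: lo
                                  ┃┃  timeout: 5432  
                                  ┃┃  enable_ssl: loc
                                  ┃┃  log_level: utf-
                                  ┃┃  max_retries: 0.
                                  ┃┃                 
                                  ┃┃worker:          
                                  ┃┃  enable_ssl: inf


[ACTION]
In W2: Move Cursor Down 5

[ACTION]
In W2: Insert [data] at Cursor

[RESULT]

                                  ┏┏━━━━━━━━━━━━━━━━━
                                  ┃┃ FileEditor      
                                  ┠┠─────────────────
                                  ┃┃cache:           
                                  ┃┃  host: 8080     
                                  ┃┃  secret_key: 60 
                                  ┃┃  buffer_size: lo
                                  ┃┃  timeout: 5432  
                                  ┃┃data█ enable_ssl:
                                  ┃┃  log_level: utf-
                                  ┃┃  max_retries: 0.
                                  ┃┃                 
                                  ┃┃worker:          
                                  ┃┃  enable_ssl: inf


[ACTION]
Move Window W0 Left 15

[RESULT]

                   ┏━━━━━━━━━━━━━━━┏━━━━━━━━━━━━━━━━━
                   ┃ Calculator    ┃ FileEditor      
                   ┠───────────────┠─────────────────
                   ┃               ┃cache:           
                   ┃┌───┬───┬───┬──┃  host: 8080     
                   ┃│ 7 │ 8 │ 9 │ ÷┃  secret_key: 60 
                   ┃├───┼───┼───┼──┃  buffer_size: lo
                   ┃│ 4 │ 5 │ 6 │ ×┃  timeout: 5432  
                   ┃├───┼───┼───┼──┃data█ enable_ssl:
                   ┃│ 1 │ 2 │ 3 │ -┃  log_level: utf-
                   ┃├───┼───┼───┼──┃  max_retries: 0.
                   ┃│ 0 │ . │ = │ +┃                 
                   ┃├───┼───┼───┼──┃worker:          
                   ┃│ C │ MC│ MR│ M┃  enable_ssl: inf


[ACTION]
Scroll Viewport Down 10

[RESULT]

                   ┠───────────────┠─────────────────
                   ┃               ┃cache:           
                   ┃┌───┬───┬───┬──┃  host: 8080     
                   ┃│ 7 │ 8 │ 9 │ ÷┃  secret_key: 60 
                   ┃├───┼───┼───┼──┃  buffer_size: lo
                   ┃│ 4 │ 5 │ 6 │ ×┃  timeout: 5432  
                   ┃├───┼───┼───┼──┃data█ enable_ssl:
                   ┃│ 1 │ 2 │ 3 │ -┃  log_level: utf-
                   ┃├───┼───┼───┼──┃  max_retries: 0.
                   ┃│ 0 │ . │ = │ +┃                 
                   ┃├───┼───┼───┼──┃worker:          
                   ┃│ C │ MC│ MR│ M┃  enable_ssl: inf
                   ┃└───┴───┴───┴──┃  log_level: 1024
                   ┃               ┃  max_connections
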